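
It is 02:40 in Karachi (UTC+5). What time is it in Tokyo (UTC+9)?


Time difference = UTC+9 - UTC+5 = +4 hours
New hour = (2 + 4) mod 24
= 6 mod 24 = 6
Minutes unchanged → 06:40

06:40


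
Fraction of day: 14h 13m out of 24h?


0.5924 (59.24%)

Total minutes: 14×60 + 13 = 853
Day = 24×60 = 1440 minutes
Fraction = 853/1440 ≈ 0.5924
As a percentage: 853/1440 × 100 ≈ 59.24%


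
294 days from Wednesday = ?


Start: Wednesday (index 2)
(2 + 294) mod 7
= 296 mod 7
= 2
Index 2 → Wednesday

Wednesday


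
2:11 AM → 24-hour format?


02:11

Input: 2:11 AM
AM hour stays: 2


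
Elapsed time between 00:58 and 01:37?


End time in minutes: 1×60 + 37 = 97
Start time in minutes: 0×60 + 58 = 58
Difference = 97 - 58 = 39 minutes
= 0 hours 39 minutes

0h 39m


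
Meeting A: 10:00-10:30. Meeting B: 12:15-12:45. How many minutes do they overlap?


0 minutes

Meeting A: 600-630 (in minutes from midnight)
Meeting B: 735-765
Overlap start = max(600, 735) = 735
Overlap end = min(630, 765) = 630
Overlap = max(0, 630 - 735) = 0 min


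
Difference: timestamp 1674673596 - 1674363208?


310388 seconds (86.2 hours / 3.59 days)

Difference = 1674673596 - 1674363208 = 310388 seconds
In hours: 310388 / 3600 ≈ 86.2
In days: 310388 / 86400 ≈ 3.59


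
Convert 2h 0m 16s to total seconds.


Hours: 2 × 3600 = 7200
Minutes: 0 × 60 = 0
Seconds: 16
Total = 7200 + 0 + 16 = 7216

7216 seconds


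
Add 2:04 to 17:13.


Start: 1033 minutes from midnight
Add: 124 minutes
Total: 1157 minutes
Hours: 1157 ÷ 60 = 19 remainder 17

19:17


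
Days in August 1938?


31 days

Month: August (month 8)
August has 31 days


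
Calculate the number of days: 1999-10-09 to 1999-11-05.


27 days

From October 9, 1999 to November 5, 1999
Rest of October 1999: 31 - 9 = 22
Days into November 1999: 5
Total = 22 + 5 = 27 days


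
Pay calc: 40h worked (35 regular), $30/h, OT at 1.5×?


$1275.00

Regular: 35h × $30 = $1050.00
Overtime: 40 - 35 = 5h
OT pay: 5h × $30 × 1.5 = $225.00
Total = $1050.00 + $225.00 = $1275.00


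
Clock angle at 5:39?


Hour hand = 5×30 + 39×0.5 = 169.5°
Minute hand = 39×6 = 234°
Difference = |169.5 - 234| = 64.5°

64.5°


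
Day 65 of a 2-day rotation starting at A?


Shifts: A, B
Start: A (index 0)
Day 65: (0 + 65 - 1) mod 2
= 64 mod 2
= 0
Index 0 → shift A

Shift A


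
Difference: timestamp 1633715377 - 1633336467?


378910 seconds (105.3 hours / 4.39 days)

Difference = 1633715377 - 1633336467 = 378910 seconds
In hours: 378910 / 3600 ≈ 105.3
In days: 378910 / 86400 ≈ 4.39


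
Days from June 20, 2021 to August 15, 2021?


56 days

From June 20, 2021 to August 15, 2021
Rest of June 2021: 30 - 20 = 10
Full months: July 31
Days into August 2021: 15
Total = 10 + 31 + 15 = 56 days


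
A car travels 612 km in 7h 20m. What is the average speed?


Distance: 612 km
Time: 7h 20m = 440 min = 440/60 = 22/3 hours
Speed = 612 ÷ (22/3) = 612 × 3 / 22 = 1836/22 ≈ 83.5 km/h

83.5 km/h


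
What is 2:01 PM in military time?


14:01

Input: 2:01 PM
PM: 2 + 12 = 14


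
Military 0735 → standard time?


7:35 AM

Hour: 7
7 < 12 → AM


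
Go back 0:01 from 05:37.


05:36

Start: 337 minutes from midnight
Subtract: 1 minutes
Remaining: 337 - 1 = 336
Hours: 5, Minutes: 36


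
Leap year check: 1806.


Rules: divisible by 4 AND (not by 100 OR by 400)
1806 ÷ 4 = 451 remainder 2 → not divisible by 4
Not divisible by 4 → not a leap year

No


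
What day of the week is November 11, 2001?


Zeller's congruence:
q=11, m=11, k=1, j=20
h = (11 + ⌊13×12/5⌋ + 1 + ⌊1/4⌋ + ⌊20/4⌋ - 2×20) mod 7
= (11 + 31 + 1 + 0 + 5 - 40) mod 7
= 8 mod 7 = 1
h=1 → Sunday

Sunday


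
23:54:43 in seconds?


86083 seconds

Hours: 23 × 3600 = 82800
Minutes: 54 × 60 = 3240
Seconds: 43
Total = 82800 + 3240 + 43 = 86083


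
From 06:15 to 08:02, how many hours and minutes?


1h 47m

End time in minutes: 8×60 + 2 = 482
Start time in minutes: 6×60 + 15 = 375
Difference = 482 - 375 = 107 minutes
= 1 hours 47 minutes


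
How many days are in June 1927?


30 days

Month: June (month 6)
June has 30 days


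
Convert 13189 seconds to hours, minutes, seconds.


3h 39m 49s

Hours: 13189 ÷ 3600 = 3 remainder 2389
Minutes: 2389 ÷ 60 = 39 remainder 49
Seconds: 49


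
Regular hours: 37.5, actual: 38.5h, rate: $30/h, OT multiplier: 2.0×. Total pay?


$1185.00

Regular: 37.5h × $30 = $1125.00
Overtime: 38.5 - 37.5 = 1.0h
OT pay: 1.0h × $30 × 2.0 = $60.00
Total = $1125.00 + $60.00 = $1185.00


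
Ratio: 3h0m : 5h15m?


Duration 1: 180 minutes
Duration 2: 315 minutes
Ratio = 180:315
GCD = 45
Simplified = 4:7
As a decimal: 4/7 ≈ 0.57

4:7 (0.57)


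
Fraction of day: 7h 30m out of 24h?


0.3125 (31.25%)

Total minutes: 7×60 + 30 = 450
Day = 24×60 = 1440 minutes
Fraction = 450/1440 = 0.3125
As a percentage: 450/1440 × 100 = 31.25%


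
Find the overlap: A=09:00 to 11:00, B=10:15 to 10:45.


30 minutes

Meeting A: 540-660 (in minutes from midnight)
Meeting B: 615-645
Overlap start = max(540, 615) = 615
Overlap end = min(660, 645) = 645
Overlap = max(0, 645 - 615) = 30 min


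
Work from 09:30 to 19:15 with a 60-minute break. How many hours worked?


Total time = (19×60+15) - (9×60+30)
= 1155 - 570 = 585 min
Minus break: 585 - 60 = 525 min
= 8h 45m

8h 45m (525 minutes)


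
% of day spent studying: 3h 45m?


15.6%

Time: 225 minutes
Day: 1440 minutes
Percentage = (225/1440) × 100 ≈ 15.6%


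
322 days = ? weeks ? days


Weeks: 322 ÷ 7 = 46 remainder 0

46 weeks 0 days


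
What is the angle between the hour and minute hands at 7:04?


172.0°

Hour hand = 7×30 + 4×0.5 = 212.0°
Minute hand = 4×6 = 24°
Difference = |212.0 - 24| = 188.0°
Since > 180°: 360 - 188.0 = 172.0°


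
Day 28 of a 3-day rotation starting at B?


Shift B

Shifts: A, B, C
Start: B (index 1)
Day 28: (1 + 28 - 1) mod 3
= 28 mod 3
= 1
Index 1 → shift B


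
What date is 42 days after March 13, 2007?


Start: March 13, 2007
Add 42 days
March 13 → April 1: 31 - 13 + 1 = 19 days (42 - 19 = 23 left)
April 1 + 23 = April 24, 2007

April 24, 2007


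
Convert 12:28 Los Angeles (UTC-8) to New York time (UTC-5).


Time difference = UTC-5 - UTC-8 = +3 hours
New hour = (12 + 3) mod 24
= 15 mod 24 = 15
Minutes unchanged → 15:28

15:28


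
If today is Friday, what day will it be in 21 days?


Start: Friday (index 4)
(4 + 21) mod 7
= 25 mod 7
= 4
Index 4 → Friday

Friday


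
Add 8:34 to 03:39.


Start: 219 minutes from midnight
Add: 514 minutes
Total: 733 minutes
Hours: 733 ÷ 60 = 12 remainder 13

12:13


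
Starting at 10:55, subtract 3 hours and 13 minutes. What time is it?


Start: 655 minutes from midnight
Subtract: 193 minutes
Remaining: 655 - 193 = 462
Hours: 7, Minutes: 42

07:42


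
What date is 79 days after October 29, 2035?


January 16, 2036

Start: October 29, 2035
Add 79 days
October 29 → November 1: 31 - 29 + 1 = 3 days (79 - 3 = 76 left)
November 1 → December 1: 30 - 1 + 1 = 30 days (76 - 30 = 46 left)
December 1 → January 1: 31 - 1 + 1 = 31 days (46 - 31 = 15 left)
January 1 + 15 = January 16, 2036


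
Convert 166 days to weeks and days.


23 weeks 5 days

Weeks: 166 ÷ 7 = 23 remainder 5


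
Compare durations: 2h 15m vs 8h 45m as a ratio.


Duration 1: 135 minutes
Duration 2: 525 minutes
Ratio = 135:525
GCD = 15
Simplified = 9:35
As a decimal: 9/35 ≈ 0.26

9:35 (0.26)


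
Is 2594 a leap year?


Rules: divisible by 4 AND (not by 100 OR by 400)
2594 ÷ 4 = 648 remainder 2 → not divisible by 4
Not divisible by 4 → not a leap year

No


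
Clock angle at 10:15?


Hour hand = 10×30 + 15×0.5 = 307.5°
Minute hand = 15×6 = 90°
Difference = |307.5 - 90| = 217.5°
Since > 180°: 360 - 217.5 = 142.5°

142.5°


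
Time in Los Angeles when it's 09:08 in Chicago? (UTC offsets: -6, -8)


07:08

Time difference = UTC-8 - UTC-6 = -2 hours
New hour = (9 -2) mod 24
= 7 mod 24 = 7
Minutes unchanged → 07:08


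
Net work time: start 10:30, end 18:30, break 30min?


Total time = (18×60+30) - (10×60+30)
= 1110 - 630 = 480 min
Minus break: 480 - 30 = 450 min
= 7h 30m

7h 30m (450 minutes)


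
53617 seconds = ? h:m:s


14h 53m 37s

Hours: 53617 ÷ 3600 = 14 remainder 3217
Minutes: 3217 ÷ 60 = 53 remainder 37
Seconds: 37


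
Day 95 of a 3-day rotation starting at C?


Shift A

Shifts: A, B, C
Start: C (index 2)
Day 95: (2 + 95 - 1) mod 3
= 96 mod 3
= 0
Index 0 → shift A


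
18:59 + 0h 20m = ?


19:19

Start: 1139 minutes from midnight
Add: 20 minutes
Total: 1159 minutes
Hours: 1159 ÷ 60 = 19 remainder 19


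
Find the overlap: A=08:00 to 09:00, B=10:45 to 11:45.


0 minutes

Meeting A: 480-540 (in minutes from midnight)
Meeting B: 645-705
Overlap start = max(480, 645) = 645
Overlap end = min(540, 705) = 540
Overlap = max(0, 540 - 645) = 0 min


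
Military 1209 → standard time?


12:09 PM

Hour: 12
12 → 12 PM (noon)


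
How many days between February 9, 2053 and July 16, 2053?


From February 9, 2053 to July 16, 2053
Rest of February 2053: 28 - 9 = 19
Full months: March 31, April 30, May 31, June 30
Days into July 2053: 16
Total = 19 + 31 + 30 + 31 + 30 + 16 = 157 days

157 days


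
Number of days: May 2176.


Month: May (month 5)
May has 31 days

31 days


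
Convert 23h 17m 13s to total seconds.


Hours: 23 × 3600 = 82800
Minutes: 17 × 60 = 1020
Seconds: 13
Total = 82800 + 1020 + 13 = 83833

83833 seconds


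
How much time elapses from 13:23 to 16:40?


3h 17m

End time in minutes: 16×60 + 40 = 1000
Start time in minutes: 13×60 + 23 = 803
Difference = 1000 - 803 = 197 minutes
= 3 hours 17 minutes


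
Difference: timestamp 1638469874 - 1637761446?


708428 seconds (196.8 hours / 8.20 days)

Difference = 1638469874 - 1637761446 = 708428 seconds
In hours: 708428 / 3600 ≈ 196.8
In days: 708428 / 86400 ≈ 8.20


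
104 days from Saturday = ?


Start: Saturday (index 5)
(5 + 104) mod 7
= 109 mod 7
= 4
Index 4 → Friday

Friday


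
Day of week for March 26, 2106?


Zeller's congruence:
q=26, m=3, k=6, j=21
h = (26 + ⌊13×4/5⌋ + 6 + ⌊6/4⌋ + ⌊21/4⌋ - 2×21) mod 7
= (26 + 10 + 6 + 1 + 5 - 42) mod 7
= 6 mod 7 = 6
h=6 → Friday

Friday


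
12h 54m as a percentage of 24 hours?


0.5375 (53.75%)

Total minutes: 12×60 + 54 = 774
Day = 24×60 = 1440 minutes
Fraction = 774/1440 = 0.5375
As a percentage: 774/1440 × 100 = 53.75%


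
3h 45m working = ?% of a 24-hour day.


15.6%

Time: 225 minutes
Day: 1440 minutes
Percentage = (225/1440) × 100 ≈ 15.6%


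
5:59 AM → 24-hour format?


Input: 5:59 AM
AM hour stays: 5

05:59


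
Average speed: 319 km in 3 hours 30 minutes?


91.1 km/h

Distance: 319 km
Time: 3h 30m = 210 min = 210/60 = 7/2 hours
Speed = 319 ÷ (7/2) = 319 × 2 / 7 = 638/7 ≈ 91.1 km/h


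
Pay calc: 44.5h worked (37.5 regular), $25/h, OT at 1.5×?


$1200.00

Regular: 37.5h × $25 = $937.50
Overtime: 44.5 - 37.5 = 7.0h
OT pay: 7.0h × $25 × 1.5 = $262.50
Total = $937.50 + $262.50 = $1200.00


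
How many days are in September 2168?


Month: September (month 9)
September has 30 days

30 days


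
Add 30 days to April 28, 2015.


Start: April 28, 2015
Add 30 days
April 28 → May 1: 30 - 28 + 1 = 3 days (30 - 3 = 27 left)
May 1 + 27 = May 28, 2015

May 28, 2015


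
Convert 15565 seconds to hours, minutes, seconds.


4h 19m 25s

Hours: 15565 ÷ 3600 = 4 remainder 1165
Minutes: 1165 ÷ 60 = 19 remainder 25
Seconds: 25


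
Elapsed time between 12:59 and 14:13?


End time in minutes: 14×60 + 13 = 853
Start time in minutes: 12×60 + 59 = 779
Difference = 853 - 779 = 74 minutes
= 1 hours 14 minutes

1h 14m


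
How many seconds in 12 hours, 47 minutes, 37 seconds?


Hours: 12 × 3600 = 43200
Minutes: 47 × 60 = 2820
Seconds: 37
Total = 43200 + 2820 + 37 = 46057

46057 seconds


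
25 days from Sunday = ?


Thursday

Start: Sunday (index 6)
(6 + 25) mod 7
= 31 mod 7
= 3
Index 3 → Thursday


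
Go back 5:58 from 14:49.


Start: 889 minutes from midnight
Subtract: 358 minutes
Remaining: 889 - 358 = 531
Hours: 8, Minutes: 51

08:51


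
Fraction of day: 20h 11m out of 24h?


0.8410 (84.10%)

Total minutes: 20×60 + 11 = 1211
Day = 24×60 = 1440 minutes
Fraction = 1211/1440 ≈ 0.8410
As a percentage: 1211/1440 × 100 ≈ 84.10%


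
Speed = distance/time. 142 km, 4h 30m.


Distance: 142 km
Time: 4h 30m = 270 min = 270/60 = 9/2 hours
Speed = 142 ÷ (9/2) = 142 × 2 / 9 = 284/9 ≈ 31.6 km/h

31.6 km/h


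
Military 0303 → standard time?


Hour: 3
3 < 12 → AM

3:03 AM


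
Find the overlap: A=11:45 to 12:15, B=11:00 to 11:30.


0 minutes

Meeting A: 705-735 (in minutes from midnight)
Meeting B: 660-690
Overlap start = max(705, 660) = 705
Overlap end = min(735, 690) = 690
Overlap = max(0, 690 - 705) = 0 min


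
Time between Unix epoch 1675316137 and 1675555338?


239201 seconds (66.4 hours / 2.77 days)

Difference = 1675555338 - 1675316137 = 239201 seconds
In hours: 239201 / 3600 ≈ 66.4
In days: 239201 / 86400 ≈ 2.77


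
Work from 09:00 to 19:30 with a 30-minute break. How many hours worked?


10h 0m (600 minutes)

Total time = (19×60+30) - (9×60+0)
= 1170 - 540 = 630 min
Minus break: 630 - 30 = 600 min
= 10h 0m


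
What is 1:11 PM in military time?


13:11

Input: 1:11 PM
PM: 1 + 12 = 13


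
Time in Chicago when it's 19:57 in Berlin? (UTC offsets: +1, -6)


Time difference = UTC-6 - UTC+1 = -7 hours
New hour = (19 -7) mod 24
= 12 mod 24 = 12
Minutes unchanged → 12:57

12:57


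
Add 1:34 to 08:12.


09:46

Start: 492 minutes from midnight
Add: 94 minutes
Total: 586 minutes
Hours: 586 ÷ 60 = 9 remainder 46


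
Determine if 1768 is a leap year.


Rules: divisible by 4 AND (not by 100 OR by 400)
1768 ÷ 4 = 442 exactly → divisible by 4
1768 ÷ 100 = 17 remainder 68 → not divisible by 100
Divisible by 4 but not by 100 → leap year

Yes


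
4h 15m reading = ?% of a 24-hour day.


17.7%

Time: 255 minutes
Day: 1440 minutes
Percentage = (255/1440) × 100 ≈ 17.7%


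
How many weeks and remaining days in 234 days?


Weeks: 234 ÷ 7 = 33 remainder 3

33 weeks 3 days


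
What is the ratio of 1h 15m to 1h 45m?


5:7 (0.71)

Duration 1: 75 minutes
Duration 2: 105 minutes
Ratio = 75:105
GCD = 15
Simplified = 5:7
As a decimal: 5/7 ≈ 0.71


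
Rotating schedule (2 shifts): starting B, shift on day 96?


Shift A

Shifts: A, B
Start: B (index 1)
Day 96: (1 + 96 - 1) mod 2
= 96 mod 2
= 0
Index 0 → shift A


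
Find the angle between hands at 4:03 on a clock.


Hour hand = 4×30 + 3×0.5 = 121.5°
Minute hand = 3×6 = 18°
Difference = |121.5 - 18| = 103.5°

103.5°


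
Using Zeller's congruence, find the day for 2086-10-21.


Monday

Zeller's congruence:
q=21, m=10, k=86, j=20
h = (21 + ⌊13×11/5⌋ + 86 + ⌊86/4⌋ + ⌊20/4⌋ - 2×20) mod 7
= (21 + 28 + 86 + 21 + 5 - 40) mod 7
= 121 mod 7 = 2
h=2 → Monday


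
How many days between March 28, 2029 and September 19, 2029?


175 days

From March 28, 2029 to September 19, 2029
Rest of March 2029: 31 - 28 = 3
Full months: April 30, May 31, June 30, July 31, August 31
Days into September 2029: 19
Total = 3 + 30 + 31 + 30 + 31 + 31 + 19 = 175 days


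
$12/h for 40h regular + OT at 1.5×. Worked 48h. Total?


Regular: 40h × $12 = $480.00
Overtime: 48 - 40 = 8h
OT pay: 8h × $12 × 1.5 = $144.00
Total = $480.00 + $144.00 = $624.00

$624.00


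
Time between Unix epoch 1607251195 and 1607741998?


Difference = 1607741998 - 1607251195 = 490803 seconds
In hours: 490803 / 3600 ≈ 136.3
In days: 490803 / 86400 ≈ 5.68

490803 seconds (136.3 hours / 5.68 days)


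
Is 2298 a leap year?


Rules: divisible by 4 AND (not by 100 OR by 400)
2298 ÷ 4 = 574 remainder 2 → not divisible by 4
Not divisible by 4 → not a leap year

No


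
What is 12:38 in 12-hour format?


12:38 PM

Hour: 12
12 → 12 PM (noon)


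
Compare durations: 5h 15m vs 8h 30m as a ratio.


21:34 (0.62)

Duration 1: 315 minutes
Duration 2: 510 minutes
Ratio = 315:510
GCD = 15
Simplified = 21:34
As a decimal: 21/34 ≈ 0.62


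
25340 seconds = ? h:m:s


Hours: 25340 ÷ 3600 = 7 remainder 140
Minutes: 140 ÷ 60 = 2 remainder 20
Seconds: 20

7h 2m 20s


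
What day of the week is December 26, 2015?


Zeller's congruence:
q=26, m=12, k=15, j=20
h = (26 + ⌊13×13/5⌋ + 15 + ⌊15/4⌋ + ⌊20/4⌋ - 2×20) mod 7
= (26 + 33 + 15 + 3 + 5 - 40) mod 7
= 42 mod 7 = 0
h=0 → Saturday

Saturday


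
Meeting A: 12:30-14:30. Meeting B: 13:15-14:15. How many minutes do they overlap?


60 minutes

Meeting A: 750-870 (in minutes from midnight)
Meeting B: 795-855
Overlap start = max(750, 795) = 795
Overlap end = min(870, 855) = 855
Overlap = max(0, 855 - 795) = 60 min


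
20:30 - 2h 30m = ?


18:00

Start: 1230 minutes from midnight
Subtract: 150 minutes
Remaining: 1230 - 150 = 1080
Hours: 18, Minutes: 0


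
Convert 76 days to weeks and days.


Weeks: 76 ÷ 7 = 10 remainder 6

10 weeks 6 days


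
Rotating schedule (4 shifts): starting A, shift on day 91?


Shifts: A, B, C, D
Start: A (index 0)
Day 91: (0 + 91 - 1) mod 4
= 90 mod 4
= 2
Index 2 → shift C

Shift C


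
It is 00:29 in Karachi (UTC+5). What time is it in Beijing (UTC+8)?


03:29

Time difference = UTC+8 - UTC+5 = +3 hours
New hour = (0 + 3) mod 24
= 3 mod 24 = 3
Minutes unchanged → 03:29


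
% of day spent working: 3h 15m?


13.5%

Time: 195 minutes
Day: 1440 minutes
Percentage = (195/1440) × 100 ≈ 13.5%


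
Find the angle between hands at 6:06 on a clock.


147.0°

Hour hand = 6×30 + 6×0.5 = 183.0°
Minute hand = 6×6 = 36°
Difference = |183.0 - 36| = 147.0°


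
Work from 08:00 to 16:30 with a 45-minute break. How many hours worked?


Total time = (16×60+30) - (8×60+0)
= 990 - 480 = 510 min
Minus break: 510 - 45 = 465 min
= 7h 45m

7h 45m (465 minutes)


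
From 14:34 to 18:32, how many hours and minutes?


3h 58m

End time in minutes: 18×60 + 32 = 1112
Start time in minutes: 14×60 + 34 = 874
Difference = 1112 - 874 = 238 minutes
= 3 hours 58 minutes


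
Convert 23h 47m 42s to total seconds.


85662 seconds

Hours: 23 × 3600 = 82800
Minutes: 47 × 60 = 2820
Seconds: 42
Total = 82800 + 2820 + 42 = 85662


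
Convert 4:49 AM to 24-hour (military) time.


Input: 4:49 AM
AM hour stays: 4

04:49


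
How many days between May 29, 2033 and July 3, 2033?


35 days

From May 29, 2033 to July 3, 2033
Rest of May 2033: 31 - 29 = 2
Full months: June 30
Days into July 2033: 3
Total = 2 + 30 + 3 = 35 days


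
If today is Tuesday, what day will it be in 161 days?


Start: Tuesday (index 1)
(1 + 161) mod 7
= 162 mod 7
= 1
Index 1 → Tuesday

Tuesday


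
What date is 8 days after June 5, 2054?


June 13, 2054

Start: June 5, 2054
Add 8 days
June 5 + 8 = June 13, 2054


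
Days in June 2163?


30 days

Month: June (month 6)
June has 30 days


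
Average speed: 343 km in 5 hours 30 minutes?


Distance: 343 km
Time: 5h 30m = 330 min = 330/60 = 11/2 hours
Speed = 343 ÷ (11/2) = 343 × 2 / 11 = 686/11 ≈ 62.4 km/h

62.4 km/h


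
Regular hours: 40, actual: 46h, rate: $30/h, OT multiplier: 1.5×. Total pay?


$1470.00

Regular: 40h × $30 = $1200.00
Overtime: 46 - 40 = 6h
OT pay: 6h × $30 × 1.5 = $270.00
Total = $1200.00 + $270.00 = $1470.00


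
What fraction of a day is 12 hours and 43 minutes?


Total minutes: 12×60 + 43 = 763
Day = 24×60 = 1440 minutes
Fraction = 763/1440 ≈ 0.5299
As a percentage: 763/1440 × 100 ≈ 52.99%

0.5299 (52.99%)


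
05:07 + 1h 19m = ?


Start: 307 minutes from midnight
Add: 79 minutes
Total: 386 minutes
Hours: 386 ÷ 60 = 6 remainder 26

06:26


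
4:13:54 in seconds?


15234 seconds

Hours: 4 × 3600 = 14400
Minutes: 13 × 60 = 780
Seconds: 54
Total = 14400 + 780 + 54 = 15234


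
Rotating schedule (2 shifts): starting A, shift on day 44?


Shift B

Shifts: A, B
Start: A (index 0)
Day 44: (0 + 44 - 1) mod 2
= 43 mod 2
= 1
Index 1 → shift B


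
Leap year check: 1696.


Yes

Rules: divisible by 4 AND (not by 100 OR by 400)
1696 ÷ 4 = 424 exactly → divisible by 4
1696 ÷ 100 = 16 remainder 96 → not divisible by 100
Divisible by 4 but not by 100 → leap year


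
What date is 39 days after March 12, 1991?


April 20, 1991

Start: March 12, 1991
Add 39 days
March 12 → April 1: 31 - 12 + 1 = 20 days (39 - 20 = 19 left)
April 1 + 19 = April 20, 1991


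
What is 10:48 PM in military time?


22:48

Input: 10:48 PM
PM: 10 + 12 = 22


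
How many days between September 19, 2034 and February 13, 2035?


147 days

From September 19, 2034 to February 13, 2035
Rest of September 2034: 30 - 19 = 11
Full months: October 31, November 30, December 31, January 31
Days into February 2035: 13
Total = 11 + 31 + 30 + 31 + 31 + 13 = 147 days


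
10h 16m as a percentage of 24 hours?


0.4278 (42.78%)

Total minutes: 10×60 + 16 = 616
Day = 24×60 = 1440 minutes
Fraction = 616/1440 ≈ 0.4278
As a percentage: 616/1440 × 100 ≈ 42.78%


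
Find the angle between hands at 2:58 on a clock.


Hour hand = 2×30 + 58×0.5 = 89.0°
Minute hand = 58×6 = 348°
Difference = |89.0 - 348| = 259.0°
Since > 180°: 360 - 259.0 = 101.0°

101.0°


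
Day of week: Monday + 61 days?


Saturday

Start: Monday (index 0)
(0 + 61) mod 7
= 61 mod 7
= 5
Index 5 → Saturday


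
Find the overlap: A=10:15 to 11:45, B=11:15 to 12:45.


30 minutes

Meeting A: 615-705 (in minutes from midnight)
Meeting B: 675-765
Overlap start = max(615, 675) = 675
Overlap end = min(705, 765) = 705
Overlap = max(0, 705 - 675) = 30 min


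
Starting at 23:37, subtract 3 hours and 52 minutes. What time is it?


Start: 1417 minutes from midnight
Subtract: 232 minutes
Remaining: 1417 - 232 = 1185
Hours: 19, Minutes: 45

19:45


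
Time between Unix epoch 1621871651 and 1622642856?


Difference = 1622642856 - 1621871651 = 771205 seconds
In hours: 771205 / 3600 ≈ 214.2
In days: 771205 / 86400 ≈ 8.93

771205 seconds (214.2 hours / 8.93 days)


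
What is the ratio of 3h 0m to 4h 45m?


12:19 (0.63)

Duration 1: 180 minutes
Duration 2: 285 minutes
Ratio = 180:285
GCD = 15
Simplified = 12:19
As a decimal: 12/19 ≈ 0.63


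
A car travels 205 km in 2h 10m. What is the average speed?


Distance: 205 km
Time: 2h 10m = 130 min = 130/60 = 13/6 hours
Speed = 205 ÷ (13/6) = 205 × 6 / 13 = 1230/13 ≈ 94.6 km/h

94.6 km/h


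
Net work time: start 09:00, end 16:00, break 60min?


6h 0m (360 minutes)

Total time = (16×60+0) - (9×60+0)
= 960 - 540 = 420 min
Minus break: 420 - 60 = 360 min
= 6h 0m


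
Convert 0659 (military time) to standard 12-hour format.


6:59 AM

Hour: 6
6 < 12 → AM


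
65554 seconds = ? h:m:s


18h 12m 34s

Hours: 65554 ÷ 3600 = 18 remainder 754
Minutes: 754 ÷ 60 = 12 remainder 34
Seconds: 34


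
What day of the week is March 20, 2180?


Monday

Zeller's congruence:
q=20, m=3, k=80, j=21
h = (20 + ⌊13×4/5⌋ + 80 + ⌊80/4⌋ + ⌊21/4⌋ - 2×21) mod 7
= (20 + 10 + 80 + 20 + 5 - 42) mod 7
= 93 mod 7 = 2
h=2 → Monday


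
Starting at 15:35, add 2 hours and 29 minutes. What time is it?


18:04

Start: 935 minutes from midnight
Add: 149 minutes
Total: 1084 minutes
Hours: 1084 ÷ 60 = 18 remainder 4


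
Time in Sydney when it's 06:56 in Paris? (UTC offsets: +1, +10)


Time difference = UTC+10 - UTC+1 = +9 hours
New hour = (6 + 9) mod 24
= 15 mod 24 = 15
Minutes unchanged → 15:56

15:56


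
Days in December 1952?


Month: December (month 12)
December has 31 days

31 days


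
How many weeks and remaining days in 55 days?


Weeks: 55 ÷ 7 = 7 remainder 6

7 weeks 6 days


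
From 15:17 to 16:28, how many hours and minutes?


End time in minutes: 16×60 + 28 = 988
Start time in minutes: 15×60 + 17 = 917
Difference = 988 - 917 = 71 minutes
= 1 hours 11 minutes

1h 11m


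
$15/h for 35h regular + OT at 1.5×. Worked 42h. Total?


$682.50

Regular: 35h × $15 = $525.00
Overtime: 42 - 35 = 7h
OT pay: 7h × $15 × 1.5 = $157.50
Total = $525.00 + $157.50 = $682.50


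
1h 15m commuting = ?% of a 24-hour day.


5.2%

Time: 75 minutes
Day: 1440 minutes
Percentage = (75/1440) × 100 ≈ 5.2%


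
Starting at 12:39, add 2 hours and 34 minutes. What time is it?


Start: 759 minutes from midnight
Add: 154 minutes
Total: 913 minutes
Hours: 913 ÷ 60 = 15 remainder 13

15:13


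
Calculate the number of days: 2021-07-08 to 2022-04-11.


From July 8, 2021 to April 11, 2022
Rest of July 2021: 31 - 8 = 23
Full months: August 31, September 30, October 31, November 30, December 31, January 31, February 2022 28, March 31
Days into April 2022: 11
Total = 23 + 31 + 30 + 31 + 30 + 31 + 31 + 28 + 31 + 11 = 277 days

277 days


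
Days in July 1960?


Month: July (month 7)
July has 31 days

31 days


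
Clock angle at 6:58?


Hour hand = 6×30 + 58×0.5 = 209.0°
Minute hand = 58×6 = 348°
Difference = |209.0 - 348| = 139.0°

139.0°


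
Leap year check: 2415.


Rules: divisible by 4 AND (not by 100 OR by 400)
2415 ÷ 4 = 603 remainder 3 → not divisible by 4
Not divisible by 4 → not a leap year

No


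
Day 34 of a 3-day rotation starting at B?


Shift B

Shifts: A, B, C
Start: B (index 1)
Day 34: (1 + 34 - 1) mod 3
= 34 mod 3
= 1
Index 1 → shift B


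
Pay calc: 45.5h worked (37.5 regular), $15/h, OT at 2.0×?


Regular: 37.5h × $15 = $562.50
Overtime: 45.5 - 37.5 = 8.0h
OT pay: 8.0h × $15 × 2.0 = $240.00
Total = $562.50 + $240.00 = $802.50

$802.50


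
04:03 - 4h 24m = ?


23:39

Start: 243 minutes from midnight
Subtract: 264 minutes
Remaining: 243 - 264 = -21
Negative → add 24×60 = 1419
Hours: 23, Minutes: 39


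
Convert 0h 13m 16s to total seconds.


796 seconds

Hours: 0 × 3600 = 0
Minutes: 13 × 60 = 780
Seconds: 16
Total = 0 + 780 + 16 = 796


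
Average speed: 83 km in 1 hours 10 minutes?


Distance: 83 km
Time: 1h 10m = 70 min = 70/60 = 7/6 hours
Speed = 83 ÷ (7/6) = 83 × 6 / 7 = 498/7 ≈ 71.1 km/h

71.1 km/h


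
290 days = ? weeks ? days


Weeks: 290 ÷ 7 = 41 remainder 3

41 weeks 3 days


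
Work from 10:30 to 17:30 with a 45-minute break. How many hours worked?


6h 15m (375 minutes)

Total time = (17×60+30) - (10×60+30)
= 1050 - 630 = 420 min
Minus break: 420 - 45 = 375 min
= 6h 15m


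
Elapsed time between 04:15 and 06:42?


2h 27m

End time in minutes: 6×60 + 42 = 402
Start time in minutes: 4×60 + 15 = 255
Difference = 402 - 255 = 147 minutes
= 2 hours 27 minutes


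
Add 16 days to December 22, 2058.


Start: December 22, 2058
Add 16 days
December 22 → January 1: 31 - 22 + 1 = 10 days (16 - 10 = 6 left)
January 1 + 6 = January 7, 2059

January 7, 2059


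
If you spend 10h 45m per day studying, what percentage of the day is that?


Time: 645 minutes
Day: 1440 minutes
Percentage = (645/1440) × 100 ≈ 44.8%

44.8%


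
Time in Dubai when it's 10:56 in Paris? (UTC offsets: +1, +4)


Time difference = UTC+4 - UTC+1 = +3 hours
New hour = (10 + 3) mod 24
= 13 mod 24 = 13
Minutes unchanged → 13:56

13:56


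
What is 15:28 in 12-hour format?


3:28 PM

Hour: 15
15 - 12 = 3 → PM


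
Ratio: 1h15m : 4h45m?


Duration 1: 75 minutes
Duration 2: 285 minutes
Ratio = 75:285
GCD = 15
Simplified = 5:19
As a decimal: 5/19 ≈ 0.26

5:19 (0.26)


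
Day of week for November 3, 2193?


Sunday

Zeller's congruence:
q=3, m=11, k=93, j=21
h = (3 + ⌊13×12/5⌋ + 93 + ⌊93/4⌋ + ⌊21/4⌋ - 2×21) mod 7
= (3 + 31 + 93 + 23 + 5 - 42) mod 7
= 113 mod 7 = 1
h=1 → Sunday


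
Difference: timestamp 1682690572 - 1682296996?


393576 seconds (109.3 hours / 4.56 days)

Difference = 1682690572 - 1682296996 = 393576 seconds
In hours: 393576 / 3600 ≈ 109.3
In days: 393576 / 86400 ≈ 4.56


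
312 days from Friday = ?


Tuesday

Start: Friday (index 4)
(4 + 312) mod 7
= 316 mod 7
= 1
Index 1 → Tuesday


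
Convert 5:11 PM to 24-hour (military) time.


Input: 5:11 PM
PM: 5 + 12 = 17

17:11


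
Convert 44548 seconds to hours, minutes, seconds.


Hours: 44548 ÷ 3600 = 12 remainder 1348
Minutes: 1348 ÷ 60 = 22 remainder 28
Seconds: 28

12h 22m 28s


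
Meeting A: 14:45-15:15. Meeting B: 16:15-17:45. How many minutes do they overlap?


Meeting A: 885-915 (in minutes from midnight)
Meeting B: 975-1065
Overlap start = max(885, 975) = 975
Overlap end = min(915, 1065) = 915
Overlap = max(0, 915 - 975) = 0 min

0 minutes


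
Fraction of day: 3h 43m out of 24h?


Total minutes: 3×60 + 43 = 223
Day = 24×60 = 1440 minutes
Fraction = 223/1440 ≈ 0.1549
As a percentage: 223/1440 × 100 ≈ 15.49%

0.1549 (15.49%)


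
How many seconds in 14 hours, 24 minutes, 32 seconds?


Hours: 14 × 3600 = 50400
Minutes: 24 × 60 = 1440
Seconds: 32
Total = 50400 + 1440 + 32 = 51872

51872 seconds


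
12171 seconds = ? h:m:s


3h 22m 51s

Hours: 12171 ÷ 3600 = 3 remainder 1371
Minutes: 1371 ÷ 60 = 22 remainder 51
Seconds: 51


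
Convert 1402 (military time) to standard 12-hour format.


2:02 PM

Hour: 14
14 - 12 = 2 → PM


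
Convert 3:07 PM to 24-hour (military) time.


15:07

Input: 3:07 PM
PM: 3 + 12 = 15


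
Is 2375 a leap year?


No

Rules: divisible by 4 AND (not by 100 OR by 400)
2375 ÷ 4 = 593 remainder 3 → not divisible by 4
Not divisible by 4 → not a leap year


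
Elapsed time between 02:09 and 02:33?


End time in minutes: 2×60 + 33 = 153
Start time in minutes: 2×60 + 9 = 129
Difference = 153 - 129 = 24 minutes
= 0 hours 24 minutes

0h 24m


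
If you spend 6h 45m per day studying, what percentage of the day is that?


28.1%

Time: 405 minutes
Day: 1440 minutes
Percentage = (405/1440) × 100 ≈ 28.1%


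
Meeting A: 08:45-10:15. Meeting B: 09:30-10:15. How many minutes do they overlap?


45 minutes

Meeting A: 525-615 (in minutes from midnight)
Meeting B: 570-615
Overlap start = max(525, 570) = 570
Overlap end = min(615, 615) = 615
Overlap = max(0, 615 - 570) = 45 min


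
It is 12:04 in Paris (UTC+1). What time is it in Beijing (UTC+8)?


19:04

Time difference = UTC+8 - UTC+1 = +7 hours
New hour = (12 + 7) mod 24
= 19 mod 24 = 19
Minutes unchanged → 19:04


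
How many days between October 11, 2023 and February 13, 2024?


125 days

From October 11, 2023 to February 13, 2024
Rest of October 2023: 31 - 11 = 20
Full months: November 30, December 31, January 31
Days into February 2024: 13
Total = 20 + 30 + 31 + 31 + 13 = 125 days


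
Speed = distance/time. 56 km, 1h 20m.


Distance: 56 km
Time: 1h 20m = 80 min = 80/60 = 4/3 hours
Speed = 56 ÷ (4/3) = 56 × 3 / 4 = 168/4 = 42.0 km/h

42.0 km/h


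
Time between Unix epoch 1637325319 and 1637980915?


Difference = 1637980915 - 1637325319 = 655596 seconds
In hours: 655596 / 3600 ≈ 182.1
In days: 655596 / 86400 ≈ 7.59

655596 seconds (182.1 hours / 7.59 days)


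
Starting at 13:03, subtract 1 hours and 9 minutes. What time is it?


Start: 783 minutes from midnight
Subtract: 69 minutes
Remaining: 783 - 69 = 714
Hours: 11, Minutes: 54

11:54


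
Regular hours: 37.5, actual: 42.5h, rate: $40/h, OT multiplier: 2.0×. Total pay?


Regular: 37.5h × $40 = $1500.00
Overtime: 42.5 - 37.5 = 5.0h
OT pay: 5.0h × $40 × 2.0 = $400.00
Total = $1500.00 + $400.00 = $1900.00

$1900.00


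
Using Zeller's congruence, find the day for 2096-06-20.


Wednesday

Zeller's congruence:
q=20, m=6, k=96, j=20
h = (20 + ⌊13×7/5⌋ + 96 + ⌊96/4⌋ + ⌊20/4⌋ - 2×20) mod 7
= (20 + 18 + 96 + 24 + 5 - 40) mod 7
= 123 mod 7 = 4
h=4 → Wednesday


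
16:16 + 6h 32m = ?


22:48

Start: 976 minutes from midnight
Add: 392 minutes
Total: 1368 minutes
Hours: 1368 ÷ 60 = 22 remainder 48


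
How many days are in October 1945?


Month: October (month 10)
October has 31 days

31 days


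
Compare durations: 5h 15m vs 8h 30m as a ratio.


Duration 1: 315 minutes
Duration 2: 510 minutes
Ratio = 315:510
GCD = 15
Simplified = 21:34
As a decimal: 21/34 ≈ 0.62

21:34 (0.62)


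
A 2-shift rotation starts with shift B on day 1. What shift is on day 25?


Shift B

Shifts: A, B
Start: B (index 1)
Day 25: (1 + 25 - 1) mod 2
= 25 mod 2
= 1
Index 1 → shift B


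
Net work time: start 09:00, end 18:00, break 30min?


Total time = (18×60+0) - (9×60+0)
= 1080 - 540 = 540 min
Minus break: 540 - 30 = 510 min
= 8h 30m

8h 30m (510 minutes)


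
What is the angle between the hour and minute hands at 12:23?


Hour hand (12 ≡ 0 on the dial): 0×30 + 23×0.5 = 11.5°
Minute hand = 23×6 = 138°
Difference = |11.5 - 138| = 126.5°

126.5°


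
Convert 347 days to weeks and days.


Weeks: 347 ÷ 7 = 49 remainder 4

49 weeks 4 days


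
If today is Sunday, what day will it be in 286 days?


Start: Sunday (index 6)
(6 + 286) mod 7
= 292 mod 7
= 5
Index 5 → Saturday

Saturday


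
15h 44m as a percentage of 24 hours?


Total minutes: 15×60 + 44 = 944
Day = 24×60 = 1440 minutes
Fraction = 944/1440 ≈ 0.6556
As a percentage: 944/1440 × 100 ≈ 65.56%

0.6556 (65.56%)


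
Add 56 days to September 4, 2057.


October 30, 2057

Start: September 4, 2057
Add 56 days
September 4 → October 1: 30 - 4 + 1 = 27 days (56 - 27 = 29 left)
October 1 + 29 = October 30, 2057


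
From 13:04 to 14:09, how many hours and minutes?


End time in minutes: 14×60 + 9 = 849
Start time in minutes: 13×60 + 4 = 784
Difference = 849 - 784 = 65 minutes
= 1 hours 5 minutes

1h 5m


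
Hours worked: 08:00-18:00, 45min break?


Total time = (18×60+0) - (8×60+0)
= 1080 - 480 = 600 min
Minus break: 600 - 45 = 555 min
= 9h 15m

9h 15m (555 minutes)


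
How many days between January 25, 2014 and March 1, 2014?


From January 25, 2014 to March 1, 2014
Rest of January 2014: 31 - 25 = 6
Full months: February 2014 28
Days into March 2014: 1
Total = 6 + 28 + 1 = 35 days

35 days


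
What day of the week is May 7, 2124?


Sunday

Zeller's congruence:
q=7, m=5, k=24, j=21
h = (7 + ⌊13×6/5⌋ + 24 + ⌊24/4⌋ + ⌊21/4⌋ - 2×21) mod 7
= (7 + 15 + 24 + 6 + 5 - 42) mod 7
= 15 mod 7 = 1
h=1 → Sunday


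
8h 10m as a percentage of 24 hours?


Total minutes: 8×60 + 10 = 490
Day = 24×60 = 1440 minutes
Fraction = 490/1440 ≈ 0.3403
As a percentage: 490/1440 × 100 ≈ 34.03%

0.3403 (34.03%)


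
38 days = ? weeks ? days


Weeks: 38 ÷ 7 = 5 remainder 3

5 weeks 3 days


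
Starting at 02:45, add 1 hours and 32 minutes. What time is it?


Start: 165 minutes from midnight
Add: 92 minutes
Total: 257 minutes
Hours: 257 ÷ 60 = 4 remainder 17

04:17


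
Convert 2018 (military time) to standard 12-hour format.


Hour: 20
20 - 12 = 8 → PM

8:18 PM


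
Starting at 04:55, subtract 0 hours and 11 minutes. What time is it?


Start: 295 minutes from midnight
Subtract: 11 minutes
Remaining: 295 - 11 = 284
Hours: 4, Minutes: 44

04:44


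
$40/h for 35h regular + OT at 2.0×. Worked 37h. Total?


$1560.00

Regular: 35h × $40 = $1400.00
Overtime: 37 - 35 = 2h
OT pay: 2h × $40 × 2.0 = $160.00
Total = $1400.00 + $160.00 = $1560.00


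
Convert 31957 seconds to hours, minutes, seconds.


8h 52m 37s

Hours: 31957 ÷ 3600 = 8 remainder 3157
Minutes: 3157 ÷ 60 = 52 remainder 37
Seconds: 37


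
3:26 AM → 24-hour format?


Input: 3:26 AM
AM hour stays: 3

03:26


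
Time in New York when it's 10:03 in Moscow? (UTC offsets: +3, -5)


02:03

Time difference = UTC-5 - UTC+3 = -8 hours
New hour = (10 -8) mod 24
= 2 mod 24 = 2
Minutes unchanged → 02:03


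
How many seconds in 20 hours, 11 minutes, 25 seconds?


72685 seconds

Hours: 20 × 3600 = 72000
Minutes: 11 × 60 = 660
Seconds: 25
Total = 72000 + 660 + 25 = 72685


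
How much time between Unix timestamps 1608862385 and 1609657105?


794720 seconds (220.8 hours / 9.20 days)

Difference = 1609657105 - 1608862385 = 794720 seconds
In hours: 794720 / 3600 ≈ 220.8
In days: 794720 / 86400 ≈ 9.20


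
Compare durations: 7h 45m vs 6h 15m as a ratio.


31:25 (1.24)

Duration 1: 465 minutes
Duration 2: 375 minutes
Ratio = 465:375
GCD = 15
Simplified = 31:25
As a decimal: 31/25 = 1.24


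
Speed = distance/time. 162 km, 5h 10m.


31.4 km/h

Distance: 162 km
Time: 5h 10m = 310 min = 310/60 = 31/6 hours
Speed = 162 ÷ (31/6) = 162 × 6 / 31 = 972/31 ≈ 31.4 km/h


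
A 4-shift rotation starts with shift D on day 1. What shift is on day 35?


Shift B

Shifts: A, B, C, D
Start: D (index 3)
Day 35: (3 + 35 - 1) mod 4
= 37 mod 4
= 1
Index 1 → shift B


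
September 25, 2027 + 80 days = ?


December 14, 2027

Start: September 25, 2027
Add 80 days
September 25 → October 1: 30 - 25 + 1 = 6 days (80 - 6 = 74 left)
October 1 → November 1: 31 - 1 + 1 = 31 days (74 - 31 = 43 left)
November 1 → December 1: 30 - 1 + 1 = 30 days (43 - 30 = 13 left)
December 1 + 13 = December 14, 2027


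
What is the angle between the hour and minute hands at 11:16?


Hour hand = 11×30 + 16×0.5 = 338.0°
Minute hand = 16×6 = 96°
Difference = |338.0 - 96| = 242.0°
Since > 180°: 360 - 242.0 = 118.0°

118.0°


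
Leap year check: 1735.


No

Rules: divisible by 4 AND (not by 100 OR by 400)
1735 ÷ 4 = 433 remainder 3 → not divisible by 4
Not divisible by 4 → not a leap year


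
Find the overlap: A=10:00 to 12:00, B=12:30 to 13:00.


Meeting A: 600-720 (in minutes from midnight)
Meeting B: 750-780
Overlap start = max(600, 750) = 750
Overlap end = min(720, 780) = 720
Overlap = max(0, 720 - 750) = 0 min

0 minutes


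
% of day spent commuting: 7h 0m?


Time: 420 minutes
Day: 1440 minutes
Percentage = (420/1440) × 100 ≈ 29.2%

29.2%


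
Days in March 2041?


Month: March (month 3)
March has 31 days

31 days


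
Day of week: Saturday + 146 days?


Friday

Start: Saturday (index 5)
(5 + 146) mod 7
= 151 mod 7
= 4
Index 4 → Friday


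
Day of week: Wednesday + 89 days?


Start: Wednesday (index 2)
(2 + 89) mod 7
= 91 mod 7
= 0
Index 0 → Monday

Monday


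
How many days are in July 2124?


31 days

Month: July (month 7)
July has 31 days


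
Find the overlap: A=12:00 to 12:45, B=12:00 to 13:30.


Meeting A: 720-765 (in minutes from midnight)
Meeting B: 720-810
Overlap start = max(720, 720) = 720
Overlap end = min(765, 810) = 765
Overlap = max(0, 765 - 720) = 45 min

45 minutes


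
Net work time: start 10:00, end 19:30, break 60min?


Total time = (19×60+30) - (10×60+0)
= 1170 - 600 = 570 min
Minus break: 570 - 60 = 510 min
= 8h 30m

8h 30m (510 minutes)


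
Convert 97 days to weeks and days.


Weeks: 97 ÷ 7 = 13 remainder 6

13 weeks 6 days


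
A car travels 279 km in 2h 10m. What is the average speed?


128.8 km/h

Distance: 279 km
Time: 2h 10m = 130 min = 130/60 = 13/6 hours
Speed = 279 ÷ (13/6) = 279 × 6 / 13 = 1674/13 ≈ 128.8 km/h


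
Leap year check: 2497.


Rules: divisible by 4 AND (not by 100 OR by 400)
2497 ÷ 4 = 624 remainder 1 → not divisible by 4
Not divisible by 4 → not a leap year

No


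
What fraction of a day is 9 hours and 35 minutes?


0.3993 (39.93%)

Total minutes: 9×60 + 35 = 575
Day = 24×60 = 1440 minutes
Fraction = 575/1440 ≈ 0.3993
As a percentage: 575/1440 × 100 ≈ 39.93%
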